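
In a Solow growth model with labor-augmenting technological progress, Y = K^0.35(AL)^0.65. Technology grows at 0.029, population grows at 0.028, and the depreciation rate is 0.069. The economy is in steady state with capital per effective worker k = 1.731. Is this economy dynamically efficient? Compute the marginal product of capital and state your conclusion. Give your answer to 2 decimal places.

n + g + δ = 0.028 + 0.029 + 0.069 = 0.126.
MPK = 0.35·k^(0.35−1) = 0.35·1.731^(-0.65) ≈ 0.2450.
MPK > 0.126, so the economy is dynamically efficient (under-saving).

dynamically efficient; MPK ≈ 0.25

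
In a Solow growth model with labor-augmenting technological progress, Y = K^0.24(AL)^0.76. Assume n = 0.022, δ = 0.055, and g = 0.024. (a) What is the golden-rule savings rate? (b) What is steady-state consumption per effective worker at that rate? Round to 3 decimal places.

The effective depreciation rate is n + g + δ = 0.022 + 0.024 + 0.055 = 0.101.
For Cobb-Douglas, s_gold equals capital's share: s_gold = 0.24.
Setting f'(k) = n+g+δ gives 0.24·k^(0.24−1) = 0.101, hence k_gold = (0.24/0.101)^(1/0.76) ≈ 3.1231.
y_gold = 3.1231^0.24 ≈ 1.3143; c_gold = (1−0.24)·y_gold ≈ 0.9989.

(a) s_gold = 0.240; (b) c_gold ≈ 0.999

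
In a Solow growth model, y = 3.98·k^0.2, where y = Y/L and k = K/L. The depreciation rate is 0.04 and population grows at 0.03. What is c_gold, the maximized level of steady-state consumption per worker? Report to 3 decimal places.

c_gold ≈ 5.847

Break-even investment rate: n + δ = 0.03 + 0.04 = 0.07.
Golden rule sets MPK = n+δ: 0.2·3.98·k^(0.2−1) = 0.07, so k_gold = (0.2·3.98/0.07)^(1/0.8) ≈ 20.8818.
y_gold = 3.98·20.8818^0.2 ≈ 7.3086.
c_gold = y_gold − (n+δ)·k_gold = 7.3086 − 0.07·20.8818 ≈ 5.8469.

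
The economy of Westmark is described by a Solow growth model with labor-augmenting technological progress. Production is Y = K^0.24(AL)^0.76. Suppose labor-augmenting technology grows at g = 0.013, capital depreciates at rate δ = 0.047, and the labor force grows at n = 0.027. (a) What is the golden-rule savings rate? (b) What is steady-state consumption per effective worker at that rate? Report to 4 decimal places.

(a) s_gold = 0.2400; (b) c_gold ≈ 1.0471

Break-even investment rate: n + g + δ = 0.027 + 0.013 + 0.047 = 0.087.
For Cobb-Douglas, s_gold equals capital's share: s_gold = 0.24.
Setting f'(k) = n+g+δ gives 0.24·k^(0.24−1) = 0.087, hence k_gold = (0.24/0.087)^(1/0.76) ≈ 3.8007.
y_gold = 3.8007^0.24 ≈ 1.3777; c_gold = (1−0.24)·y_gold ≈ 1.0471.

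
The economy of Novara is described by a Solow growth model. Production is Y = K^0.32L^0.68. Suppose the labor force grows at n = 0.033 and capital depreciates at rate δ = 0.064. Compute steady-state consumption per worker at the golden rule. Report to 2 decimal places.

Break-even investment rate: n + δ = 0.033 + 0.064 = 0.097.
Maximizing c = f(k) − (n+δ)·k gives f'(k) = n+δ, i.e. 0.32·k^(0.32−1) = 0.097, so k_gold = (0.32/0.097)^(1/0.68) ≈ 5.7852.
y_gold = 5.7852^0.32 ≈ 1.7536.
c_gold = y_gold − (n+δ)·k_gold = 1.7536 − 0.097·5.7852 ≈ 1.1925.

c_gold ≈ 1.19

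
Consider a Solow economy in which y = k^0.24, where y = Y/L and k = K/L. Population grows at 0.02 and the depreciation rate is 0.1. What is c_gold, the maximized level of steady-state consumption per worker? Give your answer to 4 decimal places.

The effective depreciation rate is n + δ = 0.02 + 0.1 = 0.12.
At the golden rule the marginal product of capital equals n+δ: 0.24·k^(0.24−1) = 0.12. Solving, k_gold = (0.24/0.12)^(1/0.76) ≈ 2.4894.
y_gold = 2.4894^0.24 ≈ 1.2447.
c_gold = y_gold − (n+δ)·k_gold = 1.2447 − 0.12·2.4894 ≈ 0.9460.

c_gold ≈ 0.9460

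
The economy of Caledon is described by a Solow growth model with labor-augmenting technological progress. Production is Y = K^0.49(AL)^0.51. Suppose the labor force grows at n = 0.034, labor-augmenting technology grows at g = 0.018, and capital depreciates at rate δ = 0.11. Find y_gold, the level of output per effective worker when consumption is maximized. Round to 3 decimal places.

y_gold ≈ 2.896

Break-even investment rate: n + g + δ = 0.034 + 0.018 + 0.11 = 0.162.
Golden rule sets MPK = n+g+δ: 0.49·k^(0.49−1) = 0.162, so k_gold = (0.49/0.162)^(1/0.51) ≈ 8.7602.
Output: y_gold = k_gold^0.49 = 8.7602^0.49 ≈ 2.8962.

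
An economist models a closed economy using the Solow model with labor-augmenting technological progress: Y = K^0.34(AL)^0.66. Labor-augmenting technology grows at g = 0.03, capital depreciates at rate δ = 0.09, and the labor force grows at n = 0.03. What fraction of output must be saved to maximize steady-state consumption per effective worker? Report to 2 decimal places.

Break-even investment rate: n + g + δ = 0.03 + 0.03 + 0.09 = 0.15.
At the golden rule MPK = n+g+δ, and in any Cobb-Douglas steady state s = (n+g+δ)·k/y = MPK·k/y = capital's share 0.34.

s_gold = 0.34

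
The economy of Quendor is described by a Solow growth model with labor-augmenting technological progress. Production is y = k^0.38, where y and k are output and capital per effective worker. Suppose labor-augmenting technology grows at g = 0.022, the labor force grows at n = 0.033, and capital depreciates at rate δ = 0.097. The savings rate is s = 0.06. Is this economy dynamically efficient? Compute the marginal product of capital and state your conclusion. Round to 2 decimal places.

dynamically efficient; MPK ≈ 0.96

The effective depreciation rate is n + g + δ = 0.033 + 0.022 + 0.097 = 0.152.
Steady-state k*: s·k^0.38 = 0.152·k gives k* = (0.06/0.152)^(1/0.62) ≈ 0.2233.
MPK = 0.38·0.2233^(-0.62) ≈ 0.9627.
MPK > n+g+δ = 0.152, so the economy is dynamically efficient (under-saving).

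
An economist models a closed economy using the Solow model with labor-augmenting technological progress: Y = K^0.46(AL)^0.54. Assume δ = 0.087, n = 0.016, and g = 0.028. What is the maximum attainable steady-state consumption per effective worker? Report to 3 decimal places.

Capital per effective worker breaks even when investment replaces (n + g + δ)·k; here n + g + δ = 0.131.
At the golden rule the marginal product of capital equals n+g+δ: 0.46·k^(0.46−1) = 0.131. Solving, k_gold = (0.46/0.131)^(1/0.54) ≈ 10.2367.
y_gold = 10.2367^0.46 ≈ 2.9152.
c_gold = y_gold − (n+g+δ)·k_gold = 2.9152 − 0.131·10.2367 ≈ 1.5742.

c_gold ≈ 1.574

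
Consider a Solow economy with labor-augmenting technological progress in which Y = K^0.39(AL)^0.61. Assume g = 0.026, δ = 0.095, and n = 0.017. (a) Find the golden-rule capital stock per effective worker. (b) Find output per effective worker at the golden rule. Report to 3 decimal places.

(a) k_gold ≈ 5.491; (b) y_gold ≈ 1.943

Capital per effective worker breaks even when investment replaces (n + g + δ)·k; here n + g + δ = 0.138.
At the golden rule the marginal product of capital equals n+g+δ: 0.39·k^(0.39−1) = 0.138. Solving, k_gold = (0.39/0.138)^(1/0.61) ≈ 5.4910.
y_gold = 5.4910^0.39 ≈ 1.9430.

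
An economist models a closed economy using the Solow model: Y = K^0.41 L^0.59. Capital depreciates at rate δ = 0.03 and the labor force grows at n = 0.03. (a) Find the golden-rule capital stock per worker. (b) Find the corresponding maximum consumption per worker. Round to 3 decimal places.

n + δ = 0.03 + 0.03 = 0.06.
Golden rule sets MPK = n+δ: 0.41·k^(0.41−1) = 0.06, so k_gold = (0.41/0.06)^(1/0.59) ≈ 25.9795.
y_gold = 25.9795^0.41 ≈ 3.8019; c_gold = y_gold − 0.06·k_gold ≈ 2.2431.

(a) k_gold ≈ 25.980; (b) c_gold ≈ 2.243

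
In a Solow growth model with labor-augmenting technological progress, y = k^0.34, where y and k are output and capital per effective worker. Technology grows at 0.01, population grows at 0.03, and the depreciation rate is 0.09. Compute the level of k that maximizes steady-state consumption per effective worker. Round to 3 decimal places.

The effective depreciation rate is n + g + δ = 0.03 + 0.01 + 0.09 = 0.13.
Setting f'(k) = n+g+δ gives 0.34·k^(0.34−1) = 0.13, hence k_gold = (0.34/0.13)^(1/0.66) ≈ 4.2917.

k_gold ≈ 4.292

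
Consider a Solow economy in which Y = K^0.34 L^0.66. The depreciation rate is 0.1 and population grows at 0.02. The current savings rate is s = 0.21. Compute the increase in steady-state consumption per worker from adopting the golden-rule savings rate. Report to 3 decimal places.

n + δ = 0.02 + 0.1 = 0.12.
Current steady state (s = 0.21): k* = (0.21/0.12)^(1/0.66) ≈ 2.3347, y* = 2.3347^0.34 ≈ 1.3341, c* = (1−0.21)·1.3341 ≈ 1.0540.
Maximizing c = f(k) − (n+δ)·k gives f'(k) = n+δ, i.e. 0.34·k^(0.34−1) = 0.12, so k_gold = (0.34/0.12)^(1/0.66) ≈ 4.8451.
y_gold = 4.8451^0.34 ≈ 1.7100, c_gold = y_gold − 0.12·k_gold ≈ 1.1286.
Gain: Δc = 1.1286 − 1.0540 ≈ 0.0746.

Δc ≈ 0.075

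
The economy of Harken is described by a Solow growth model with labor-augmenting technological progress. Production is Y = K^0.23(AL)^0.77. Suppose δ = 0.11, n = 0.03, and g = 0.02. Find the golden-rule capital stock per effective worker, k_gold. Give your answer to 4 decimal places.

n + g + δ = 0.03 + 0.02 + 0.11 = 0.16.
Maximizing c = f(k) − (n+g+δ)·k gives f'(k) = n+g+δ, i.e. 0.23·k^(0.23−1) = 0.16, so k_gold = (0.23/0.16)^(1/0.77) ≈ 1.6021.

k_gold ≈ 1.6021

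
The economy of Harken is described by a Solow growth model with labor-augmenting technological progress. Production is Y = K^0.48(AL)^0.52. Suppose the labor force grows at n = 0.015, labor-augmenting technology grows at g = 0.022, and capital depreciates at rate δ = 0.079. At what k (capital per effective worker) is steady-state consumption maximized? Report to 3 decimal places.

The effective depreciation rate is n + g + δ = 0.015 + 0.022 + 0.079 = 0.116.
Setting f'(k) = n+g+δ gives 0.48·k^(0.48−1) = 0.116, hence k_gold = (0.48/0.116)^(1/0.52) ≈ 15.3505.

k_gold ≈ 15.350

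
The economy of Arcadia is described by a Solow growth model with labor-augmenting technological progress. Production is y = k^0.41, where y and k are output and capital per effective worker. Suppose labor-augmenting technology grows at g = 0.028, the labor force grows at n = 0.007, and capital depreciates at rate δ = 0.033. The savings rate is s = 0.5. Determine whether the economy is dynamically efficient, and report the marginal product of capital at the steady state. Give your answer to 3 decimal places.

dynamically inefficient; MPK ≈ 0.056

Capital per effective worker breaks even when investment replaces (n + g + δ)·k; here n + g + δ = 0.068.
Steady-state k*: s·k^0.41 = 0.068·k gives k* = (0.5/0.068)^(1/0.59) ≈ 29.4156.
MPK = 0.41·29.4156^(-0.59) ≈ 0.0558.
MPK < n+g+δ = 0.068, so the economy is dynamically inefficient (over-saving).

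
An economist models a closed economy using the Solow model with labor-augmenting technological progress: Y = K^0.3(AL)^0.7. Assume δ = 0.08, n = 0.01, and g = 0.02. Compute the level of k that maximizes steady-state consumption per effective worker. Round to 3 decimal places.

k_gold ≈ 4.192

Capital per effective worker breaks even when investment replaces (n + g + δ)·k; here n + g + δ = 0.11.
Setting f'(k) = n+g+δ gives 0.3·k^(0.3−1) = 0.11, hence k_gold = (0.3/0.11)^(1/0.7) ≈ 4.1925.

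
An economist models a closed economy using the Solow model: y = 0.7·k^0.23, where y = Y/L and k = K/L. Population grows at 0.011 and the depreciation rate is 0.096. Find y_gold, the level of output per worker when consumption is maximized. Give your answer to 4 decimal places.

y_gold ≈ 0.7909

Capital per worker breaks even when investment replaces (n + δ)·k; here n + δ = 0.107.
Golden rule sets MPK = n+δ: 0.23·0.7·k^(0.23−1) = 0.107, so k_gold = (0.23·0.7/0.107)^(1/0.77) ≈ 1.7000.
Output: y_gold = 0.7·k_gold^0.23 = 0.7·1.7000^0.23 ≈ 0.7909.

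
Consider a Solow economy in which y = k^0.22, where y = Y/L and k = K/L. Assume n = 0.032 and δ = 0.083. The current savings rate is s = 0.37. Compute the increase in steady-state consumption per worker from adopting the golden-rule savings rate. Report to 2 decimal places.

n + δ = 0.032 + 0.083 = 0.115.
Current steady state (s = 0.37): k* = (0.37/0.115)^(1/0.78) ≈ 4.4735, y* = 4.4735^0.22 ≈ 1.3904, c* = (1−0.37)·1.3904 ≈ 0.8760.
Setting f'(k) = n+δ gives 0.22·k^(0.22−1) = 0.115, hence k_gold = (0.22/0.115)^(1/0.78) ≈ 2.2971.
y_gold = 2.2971^0.22 ≈ 1.2008, c_gold = y_gold − 0.115·k_gold ≈ 0.9366.
Gain: Δc = 0.9366 − 0.8760 ≈ 0.0606.

Δc ≈ 0.06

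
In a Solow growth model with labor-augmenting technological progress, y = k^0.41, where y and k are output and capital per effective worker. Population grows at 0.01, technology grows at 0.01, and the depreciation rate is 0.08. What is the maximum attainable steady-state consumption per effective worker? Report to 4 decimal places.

n + g + δ = 0.01 + 0.01 + 0.08 = 0.1.
Setting f'(k) = n+g+δ gives 0.41·k^(0.41−1) = 0.1, hence k_gold = (0.41/0.1)^(1/0.59) ≈ 10.9299.
y_gold = 10.9299^0.41 ≈ 2.6658.
c_gold = y_gold − (n+g+δ)·k_gold = 2.6658 − 0.1·10.9299 ≈ 1.5728.

c_gold ≈ 1.5728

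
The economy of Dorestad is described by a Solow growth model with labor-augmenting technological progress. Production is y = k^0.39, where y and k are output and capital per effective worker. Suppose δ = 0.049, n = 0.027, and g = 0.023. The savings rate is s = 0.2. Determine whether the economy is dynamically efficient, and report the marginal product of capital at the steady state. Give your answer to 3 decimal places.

dynamically efficient; MPK ≈ 0.193

The effective depreciation rate is n + g + δ = 0.027 + 0.023 + 0.049 = 0.099.
Steady-state k*: s·k^0.39 = 0.099·k gives k* = (0.2/0.099)^(1/0.61) ≈ 3.1670.
MPK = 0.39·3.1670^(-0.61) ≈ 0.1930.
MPK > n+g+δ = 0.099, so the economy is dynamically efficient (under-saving).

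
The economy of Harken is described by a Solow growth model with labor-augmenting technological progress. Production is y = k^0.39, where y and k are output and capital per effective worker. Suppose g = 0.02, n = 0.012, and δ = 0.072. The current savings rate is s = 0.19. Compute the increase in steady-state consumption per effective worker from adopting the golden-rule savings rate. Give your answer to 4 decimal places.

Δc ≈ 0.2294

n + g + δ = 0.012 + 0.02 + 0.072 = 0.104.
Current steady state (s = 0.19): k* = (0.19/0.104)^(1/0.61) ≈ 2.6857, y* = 2.6857^0.39 ≈ 1.4700, c* = (1−0.19)·1.4700 ≈ 1.1907.
At the golden rule the marginal product of capital equals n+g+δ: 0.39·k^(0.39−1) = 0.104. Solving, k_gold = (0.39/0.104)^(1/0.61) ≈ 8.7304.
y_gold = 8.7304^0.39 ≈ 2.3281, c_gold = y_gold − 0.104·k_gold ≈ 1.4201.
Gain: Δc = 1.4201 − 1.1907 ≈ 0.2294.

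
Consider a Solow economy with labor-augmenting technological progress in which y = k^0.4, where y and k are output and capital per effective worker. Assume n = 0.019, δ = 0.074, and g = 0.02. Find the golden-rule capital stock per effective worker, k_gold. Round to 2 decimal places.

k_gold ≈ 8.22

Capital per effective worker breaks even when investment replaces (n + g + δ)·k; here n + g + δ = 0.113.
Setting f'(k) = n+g+δ gives 0.4·k^(0.4−1) = 0.113, hence k_gold = (0.4/0.113)^(1/0.6) ≈ 8.2218.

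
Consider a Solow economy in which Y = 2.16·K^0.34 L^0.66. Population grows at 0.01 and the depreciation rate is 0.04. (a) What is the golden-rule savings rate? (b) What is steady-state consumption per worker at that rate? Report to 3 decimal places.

The effective depreciation rate is n + δ = 0.01 + 0.04 = 0.05.
For Cobb-Douglas, s_gold equals capital's share: s_gold = 0.34.
Maximizing c = f(k) − (n+δ)·k gives f'(k) = n+δ, i.e. 0.34·2.16·k^(0.34−1) = 0.05, so k_gold = (0.34·2.16/0.05)^(1/0.66) ≈ 58.6307.
y_gold = 2.16·58.6307^0.34 ≈ 8.6222; c_gold = (1−0.34)·y_gold ≈ 5.6906.

(a) s_gold = 0.340; (b) c_gold ≈ 5.691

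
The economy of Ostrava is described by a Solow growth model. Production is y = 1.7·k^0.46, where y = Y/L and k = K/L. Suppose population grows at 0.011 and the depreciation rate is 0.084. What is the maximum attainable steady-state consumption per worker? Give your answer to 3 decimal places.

n + δ = 0.011 + 0.084 = 0.095.
Setting f'(k) = n+δ gives 0.46·1.7·k^(0.46−1) = 0.095, hence k_gold = (0.46·1.7/0.095)^(1/0.54) ≈ 49.5837.
y_gold = 1.7·49.5837^0.46 ≈ 10.2401.
c_gold = y_gold − (n+δ)·k_gold = 10.2401 − 0.095·49.5837 ≈ 5.5297.

c_gold ≈ 5.530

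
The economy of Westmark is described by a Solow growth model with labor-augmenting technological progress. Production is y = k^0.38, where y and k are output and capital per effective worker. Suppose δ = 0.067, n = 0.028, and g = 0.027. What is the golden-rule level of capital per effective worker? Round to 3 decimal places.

The effective depreciation rate is n + g + δ = 0.028 + 0.027 + 0.067 = 0.122.
Golden rule sets MPK = n+g+δ: 0.38·k^(0.38−1) = 0.122, so k_gold = (0.38/0.122)^(1/0.62) ≈ 6.2495.

k_gold ≈ 6.249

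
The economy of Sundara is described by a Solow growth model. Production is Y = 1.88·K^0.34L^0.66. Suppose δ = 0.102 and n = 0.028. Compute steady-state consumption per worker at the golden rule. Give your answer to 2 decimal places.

c_gold ≈ 2.82

Break-even investment rate: n + δ = 0.028 + 0.102 = 0.13.
Golden rule sets MPK = n+δ: 0.34·1.88·k^(0.34−1) = 0.13, so k_gold = (0.34·1.88/0.13)^(1/0.66) ≈ 11.1692.
y_gold = 1.88·11.1692^0.34 ≈ 4.2706.
c_gold = y_gold − (n+δ)·k_gold = 4.2706 − 0.13·11.1692 ≈ 2.8186.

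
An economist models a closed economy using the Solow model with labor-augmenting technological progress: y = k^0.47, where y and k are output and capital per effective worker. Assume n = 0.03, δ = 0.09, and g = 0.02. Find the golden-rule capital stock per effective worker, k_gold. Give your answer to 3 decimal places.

n + g + δ = 0.03 + 0.02 + 0.09 = 0.14.
At the golden rule the marginal product of capital equals n+g+δ: 0.47·k^(0.47−1) = 0.14. Solving, k_gold = (0.47/0.14)^(1/0.53) ≈ 9.8264.

k_gold ≈ 9.826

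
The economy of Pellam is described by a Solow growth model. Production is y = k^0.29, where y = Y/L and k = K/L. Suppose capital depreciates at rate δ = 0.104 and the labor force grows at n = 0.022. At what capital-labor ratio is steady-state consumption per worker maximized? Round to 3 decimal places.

k_gold ≈ 3.235

Capital per worker breaks even when investment replaces (n + δ)·k; here n + δ = 0.126.
Setting f'(k) = n+δ gives 0.29·k^(0.29−1) = 0.126, hence k_gold = (0.29/0.126)^(1/0.71) ≈ 3.2352.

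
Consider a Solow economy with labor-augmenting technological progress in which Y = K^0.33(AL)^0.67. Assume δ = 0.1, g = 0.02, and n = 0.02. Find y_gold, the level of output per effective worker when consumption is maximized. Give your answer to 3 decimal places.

Capital per effective worker breaks even when investment replaces (n + g + δ)·k; here n + g + δ = 0.14.
Golden rule sets MPK = n+g+δ: 0.33·k^(0.33−1) = 0.14, so k_gold = (0.33/0.14)^(1/0.67) ≈ 3.5958.
Output: y_gold = k_gold^0.33 = 3.5958^0.33 ≈ 1.5255.

y_gold ≈ 1.526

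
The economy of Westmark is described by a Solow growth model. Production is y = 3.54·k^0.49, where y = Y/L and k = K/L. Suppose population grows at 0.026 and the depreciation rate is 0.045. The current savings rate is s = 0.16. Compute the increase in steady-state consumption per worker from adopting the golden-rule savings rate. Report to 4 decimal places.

Capital per worker breaks even when investment replaces (n + δ)·k; here n + δ = 0.071.
Current steady state (s = 0.16): k* = (0.16·3.54/0.071)^(1/0.51) ≈ 58.6628, y* = 3.54·58.6628^0.49 ≈ 26.0316, c* = (1−0.16)·26.0316 ≈ 21.8665.
At the golden rule the marginal product of capital equals n+δ: 0.49·3.54·k^(0.49−1) = 0.071. Solving, k_gold = (0.49·3.54/0.071)^(1/0.51) ≈ 526.5661.
y_gold = 3.54·526.5661^0.49 ≈ 76.2984, c_gold = y_gold − 0.071·k_gold ≈ 38.9122.
Gain: Δc = 38.9122 − 21.8665 ≈ 17.0456.

Δc ≈ 17.0456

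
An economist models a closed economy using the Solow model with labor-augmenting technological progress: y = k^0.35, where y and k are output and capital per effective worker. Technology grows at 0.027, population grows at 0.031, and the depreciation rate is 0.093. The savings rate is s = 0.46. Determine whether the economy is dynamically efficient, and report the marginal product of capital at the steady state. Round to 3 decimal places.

n + g + δ = 0.031 + 0.027 + 0.093 = 0.151.
Steady-state k*: s·k^0.35 = 0.151·k gives k* = (0.46/0.151)^(1/0.65) ≈ 5.5498.
MPK = 0.35·5.5498^(-0.65) ≈ 0.1149.
MPK < n+g+δ = 0.151, so the economy is dynamically inefficient (over-saving).

dynamically inefficient; MPK ≈ 0.115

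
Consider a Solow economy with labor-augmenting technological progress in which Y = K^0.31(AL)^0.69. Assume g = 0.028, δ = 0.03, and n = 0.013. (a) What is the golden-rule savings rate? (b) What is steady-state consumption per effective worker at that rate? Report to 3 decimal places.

The effective depreciation rate is n + g + δ = 0.013 + 0.028 + 0.03 = 0.071.
For Cobb-Douglas, s_gold equals capital's share: s_gold = 0.31.
Maximizing c = f(k) − (n+g+δ)·k gives f'(k) = n+g+δ, i.e. 0.31·k^(0.31−1) = 0.071, so k_gold = (0.31/0.071)^(1/0.69) ≈ 8.4662.
y_gold = 8.4662^0.31 ≈ 1.9390; c_gold = (1−0.31)·y_gold ≈ 1.3379.

(a) s_gold = 0.310; (b) c_gold ≈ 1.338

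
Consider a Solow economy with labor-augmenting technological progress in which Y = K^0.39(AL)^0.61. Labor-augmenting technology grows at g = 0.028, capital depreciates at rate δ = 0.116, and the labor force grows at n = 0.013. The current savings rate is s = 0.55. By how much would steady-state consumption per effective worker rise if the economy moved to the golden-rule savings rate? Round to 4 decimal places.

Capital per effective worker breaks even when investment replaces (n + g + δ)·k; here n + g + δ = 0.157.
Current steady state (s = 0.55): k* = (0.55/0.157)^(1/0.61) ≈ 7.8084, y* = 7.8084^0.39 ≈ 2.2289, c* = (1−0.55)·2.2289 ≈ 1.0030.
Maximizing c = f(k) − (n+g+δ)·k gives f'(k) = n+g+δ, i.e. 0.39·k^(0.39−1) = 0.157, so k_gold = (0.39/0.157)^(1/0.61) ≈ 4.4444.
y_gold = 4.4444^0.39 ≈ 1.7891, c_gold = y_gold − 0.157·k_gold ≈ 1.0914.
Gain: Δc = 1.0914 − 1.0030 ≈ 0.0884.

Δc ≈ 0.0884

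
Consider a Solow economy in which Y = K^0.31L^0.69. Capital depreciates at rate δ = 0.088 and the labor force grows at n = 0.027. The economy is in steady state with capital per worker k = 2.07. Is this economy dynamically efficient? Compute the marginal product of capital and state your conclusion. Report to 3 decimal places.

Break-even investment rate: n + δ = 0.027 + 0.088 = 0.115.
MPK = 0.31·k^(0.31−1) = 0.31·2.07^(-0.69) ≈ 0.1876.
MPK > 0.115, so the economy is dynamically efficient (under-saving).

dynamically efficient; MPK ≈ 0.188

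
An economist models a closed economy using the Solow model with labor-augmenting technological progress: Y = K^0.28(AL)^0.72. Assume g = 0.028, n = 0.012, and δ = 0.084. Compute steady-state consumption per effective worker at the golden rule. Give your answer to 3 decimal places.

c_gold ≈ 0.988

Break-even investment rate: n + g + δ = 0.012 + 0.028 + 0.084 = 0.124.
Setting f'(k) = n+g+δ gives 0.28·k^(0.28−1) = 0.124, hence k_gold = (0.28/0.124)^(1/0.72) ≈ 3.0996.
y_gold = 3.0996^0.28 ≈ 1.3727.
c_gold = y_gold − (n+g+δ)·k_gold = 1.3727 − 0.124·3.0996 ≈ 0.9883.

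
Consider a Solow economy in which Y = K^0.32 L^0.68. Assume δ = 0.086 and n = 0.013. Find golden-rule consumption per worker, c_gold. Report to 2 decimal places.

c_gold ≈ 1.18

Break-even investment rate: n + δ = 0.013 + 0.086 = 0.099.
Golden rule sets MPK = n+δ: 0.32·k^(0.32−1) = 0.099, so k_gold = (0.32/0.099)^(1/0.68) ≈ 5.6142.
y_gold = 5.6142^0.32 ≈ 1.7369.
c_gold = y_gold − (n+δ)·k_gold = 1.7369 − 0.099·5.6142 ≈ 1.1811.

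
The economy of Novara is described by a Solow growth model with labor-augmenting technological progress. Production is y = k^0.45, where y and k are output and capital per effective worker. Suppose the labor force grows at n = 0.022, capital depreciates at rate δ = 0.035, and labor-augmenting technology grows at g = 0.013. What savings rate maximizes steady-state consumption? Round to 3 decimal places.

The effective depreciation rate is n + g + δ = 0.022 + 0.013 + 0.035 = 0.07.
At the golden rule MPK = n+g+δ, and in any Cobb-Douglas steady state s = (n+g+δ)·k/y = MPK·k/y = capital's share 0.45.

s_gold = 0.450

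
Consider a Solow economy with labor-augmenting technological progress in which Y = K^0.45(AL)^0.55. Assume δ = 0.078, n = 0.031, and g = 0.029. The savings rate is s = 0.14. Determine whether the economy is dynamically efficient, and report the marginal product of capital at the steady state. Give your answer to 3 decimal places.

dynamically efficient; MPK ≈ 0.444

Capital per effective worker breaks even when investment replaces (n + g + δ)·k; here n + g + δ = 0.138.
Steady-state k*: s·k^0.45 = 0.138·k gives k* = (0.14/0.138)^(1/0.55) ≈ 1.0265.
MPK = 0.45·1.0265^(-0.55) ≈ 0.4436.
MPK > n+g+δ = 0.138, so the economy is dynamically efficient (under-saving).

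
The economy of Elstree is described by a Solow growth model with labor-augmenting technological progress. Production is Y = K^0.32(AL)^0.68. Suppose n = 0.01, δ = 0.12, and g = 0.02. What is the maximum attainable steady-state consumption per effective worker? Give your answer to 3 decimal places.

Break-even investment rate: n + g + δ = 0.01 + 0.02 + 0.12 = 0.15.
Maximizing c = f(k) − (n+g+δ)·k gives f'(k) = n+g+δ, i.e. 0.32·k^(0.32−1) = 0.15, so k_gold = (0.32/0.15)^(1/0.68) ≈ 3.0473.
y_gold = 3.0473^0.32 ≈ 1.4284.
c_gold = y_gold − (n+g+δ)·k_gold = 1.4284 − 0.15·3.0473 ≈ 0.9713.

c_gold ≈ 0.971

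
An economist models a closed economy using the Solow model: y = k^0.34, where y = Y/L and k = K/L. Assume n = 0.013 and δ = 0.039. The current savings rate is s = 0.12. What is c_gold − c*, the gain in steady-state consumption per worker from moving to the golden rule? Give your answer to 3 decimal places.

Δc ≈ 0.382

n + δ = 0.013 + 0.039 = 0.052.
Current steady state (s = 0.12): k* = (0.12/0.052)^(1/0.66) ≈ 3.5503, y* = 3.5503^0.34 ≈ 1.5385, c* = (1−0.12)·1.5385 ≈ 1.3539.
At the golden rule the marginal product of capital equals n+δ: 0.34·k^(0.34−1) = 0.052. Solving, k_gold = (0.34/0.052)^(1/0.66) ≈ 17.2016.
y_gold = 17.2016^0.34 ≈ 2.6308, c_gold = y_gold − 0.052·k_gold ≈ 1.7364.
Gain: Δc = 1.7364 − 1.3539 ≈ 0.3825.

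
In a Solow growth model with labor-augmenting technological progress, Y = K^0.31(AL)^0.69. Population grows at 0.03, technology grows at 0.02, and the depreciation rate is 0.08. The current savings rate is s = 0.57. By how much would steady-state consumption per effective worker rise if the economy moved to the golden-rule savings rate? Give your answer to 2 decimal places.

n + g + δ = 0.03 + 0.02 + 0.08 = 0.13.
Current steady state (s = 0.57): k* = (0.57/0.13)^(1/0.69) ≈ 8.5180, y* = 8.5180^0.31 ≈ 1.9427, c* = (1−0.57)·1.9427 ≈ 0.8354.
Setting f'(k) = n+g+δ gives 0.31·k^(0.31−1) = 0.13, hence k_gold = (0.31/0.13)^(1/0.69) ≈ 3.5236.
y_gold = 3.5236^0.31 ≈ 1.4776, c_gold = y_gold − 0.13·k_gold ≈ 1.0196.
Gain: Δc = 1.0196 − 0.8354 ≈ 0.1842.

Δc ≈ 0.18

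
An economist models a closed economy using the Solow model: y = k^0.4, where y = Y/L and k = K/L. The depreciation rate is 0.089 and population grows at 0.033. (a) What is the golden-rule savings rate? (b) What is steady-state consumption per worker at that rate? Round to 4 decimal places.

(a) s_gold = 0.4000; (b) c_gold ≈ 1.3242

Capital per worker breaks even when investment replaces (n + δ)·k; here n + δ = 0.122.
For Cobb-Douglas, s_gold equals capital's share: s_gold = 0.4.
At the golden rule the marginal product of capital equals n+δ: 0.4·k^(0.4−1) = 0.122. Solving, k_gold = (0.4/0.122)^(1/0.6) ≈ 7.2360.
y_gold = 7.2360^0.4 ≈ 2.2070; c_gold = (1−0.4)·y_gold ≈ 1.3242.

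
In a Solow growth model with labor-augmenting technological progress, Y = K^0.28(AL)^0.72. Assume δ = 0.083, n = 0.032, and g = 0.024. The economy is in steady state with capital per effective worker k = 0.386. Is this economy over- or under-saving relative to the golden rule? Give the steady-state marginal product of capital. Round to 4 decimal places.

under-saving; MPK ≈ 0.5557

The effective depreciation rate is n + g + δ = 0.032 + 0.024 + 0.083 = 0.139.
MPK = 0.28·k^(0.28−1) = 0.28·0.386^(-0.72) ≈ 0.5557.
MPK > 0.139, so the economy is dynamically efficient (under-saving).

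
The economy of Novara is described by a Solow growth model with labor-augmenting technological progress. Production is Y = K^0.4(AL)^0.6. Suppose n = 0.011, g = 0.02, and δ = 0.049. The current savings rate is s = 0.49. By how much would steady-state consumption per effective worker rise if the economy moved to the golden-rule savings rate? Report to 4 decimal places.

Δc ≈ 0.0471

Capital per effective worker breaks even when investment replaces (n + g + δ)·k; here n + g + δ = 0.08.
Current steady state (s = 0.49): k* = (0.49/0.08)^(1/0.6) ≈ 20.5042, y* = 20.5042^0.4 ≈ 3.3476, c* = (1−0.49)·3.3476 ≈ 1.7073.
Setting f'(k) = n+g+δ gives 0.4·k^(0.4−1) = 0.08, hence k_gold = (0.4/0.08)^(1/0.6) ≈ 14.6201.
y_gold = 14.6201^0.4 ≈ 2.9240, c_gold = y_gold − 0.08·k_gold ≈ 1.7544.
Gain: Δc = 1.7544 − 1.7073 ≈ 0.0471.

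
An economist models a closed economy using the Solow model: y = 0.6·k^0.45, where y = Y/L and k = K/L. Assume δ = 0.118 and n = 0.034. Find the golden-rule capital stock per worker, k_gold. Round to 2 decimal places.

k_gold ≈ 2.84

Capital per worker breaks even when investment replaces (n + δ)·k; here n + δ = 0.152.
At the golden rule the marginal product of capital equals n+δ: 0.45·0.6·k^(0.45−1) = 0.152. Solving, k_gold = (0.45·0.6/0.152)^(1/0.55) ≈ 2.8423.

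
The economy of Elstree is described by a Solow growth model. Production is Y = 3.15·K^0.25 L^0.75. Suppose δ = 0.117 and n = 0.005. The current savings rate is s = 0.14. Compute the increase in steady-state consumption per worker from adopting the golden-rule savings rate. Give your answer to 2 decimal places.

Δc ≈ 0.24

Capital per worker breaks even when investment replaces (n + δ)·k; here n + δ = 0.122.
Current steady state (s = 0.14): k* = (0.14·3.15/0.122)^(1/0.75) ≈ 5.5476, y* = 3.15·5.5476^0.25 ≈ 4.8343, c* = (1−0.14)·4.8343 ≈ 4.1575.
Setting f'(k) = n+δ gives 0.25·3.15·k^(0.25−1) = 0.122, hence k_gold = (0.25·3.15/0.122)^(1/0.75) ≈ 12.0186.
y_gold = 3.15·12.0186^0.25 ≈ 5.8651, c_gold = y_gold − 0.122·k_gold ≈ 4.3988.
Gain: Δc = 4.3988 − 4.1575 ≈ 0.2413.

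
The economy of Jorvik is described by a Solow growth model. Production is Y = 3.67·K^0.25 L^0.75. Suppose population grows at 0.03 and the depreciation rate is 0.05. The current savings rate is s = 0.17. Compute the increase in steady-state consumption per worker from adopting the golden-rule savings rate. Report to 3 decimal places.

Δc ≈ 0.167

n + δ = 0.03 + 0.05 = 0.08.
Current steady state (s = 0.17): k* = (0.17·3.67/0.08)^(1/0.75) ≈ 15.4656, y* = 3.67·15.4656^0.25 ≈ 7.2779, c* = (1−0.17)·7.2779 ≈ 6.0407.
Golden rule sets MPK = n+δ: 0.25·3.67·k^(0.25−1) = 0.08, so k_gold = (0.25·3.67/0.08)^(1/0.75) ≈ 25.8635.
y_gold = 3.67·25.8635^0.25 ≈ 8.2763, c_gold = y_gold − 0.08·k_gold ≈ 6.2073.
Gain: Δc = 6.2073 − 6.0407 ≈ 0.1666.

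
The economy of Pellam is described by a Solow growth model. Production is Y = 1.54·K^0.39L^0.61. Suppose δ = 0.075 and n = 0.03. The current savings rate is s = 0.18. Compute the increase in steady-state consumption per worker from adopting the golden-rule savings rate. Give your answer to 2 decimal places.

Capital per worker breaks even when investment replaces (n + δ)·k; here n + δ = 0.105.
Current steady state (s = 0.18): k* = (0.18·1.54/0.105)^(1/0.61) ≈ 4.9108, y* = 1.54·4.9108^0.39 ≈ 2.8646, c* = (1−0.18)·2.8646 ≈ 2.3490.
Maximizing c = f(k) − (n+δ)·k gives f'(k) = n+δ, i.e. 0.39·1.54·k^(0.39−1) = 0.105, so k_gold = (0.39·1.54/0.105)^(1/0.61) ≈ 17.4435.
y_gold = 1.54·17.4435^0.39 ≈ 4.6963, c_gold = y_gold − 0.105·k_gold ≈ 2.8648.
Gain: Δc = 2.8648 − 2.3490 ≈ 0.5157.

Δc ≈ 0.52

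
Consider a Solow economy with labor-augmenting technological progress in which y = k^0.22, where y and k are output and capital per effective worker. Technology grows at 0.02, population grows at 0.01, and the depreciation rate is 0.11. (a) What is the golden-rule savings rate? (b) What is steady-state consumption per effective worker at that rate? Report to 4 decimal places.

Break-even investment rate: n + g + δ = 0.01 + 0.02 + 0.11 = 0.14.
For Cobb-Douglas, s_gold equals capital's share: s_gold = 0.22.
Setting f'(k) = n+g+δ gives 0.22·k^(0.22−1) = 0.14, hence k_gold = (0.22/0.14)^(1/0.78) ≈ 1.7851.
y_gold = 1.7851^0.22 ≈ 1.1360; c_gold = (1−0.22)·y_gold ≈ 0.8861.

(a) s_gold = 0.2200; (b) c_gold ≈ 0.8861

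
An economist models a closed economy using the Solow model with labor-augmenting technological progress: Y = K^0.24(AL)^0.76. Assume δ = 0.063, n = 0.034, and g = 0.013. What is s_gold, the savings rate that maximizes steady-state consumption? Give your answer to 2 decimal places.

The effective depreciation rate is n + g + δ = 0.034 + 0.013 + 0.063 = 0.11.
At the golden rule MPK = n+g+δ, and in any Cobb-Douglas steady state s = (n+g+δ)·k/y = MPK·k/y = capital's share 0.24.

s_gold = 0.24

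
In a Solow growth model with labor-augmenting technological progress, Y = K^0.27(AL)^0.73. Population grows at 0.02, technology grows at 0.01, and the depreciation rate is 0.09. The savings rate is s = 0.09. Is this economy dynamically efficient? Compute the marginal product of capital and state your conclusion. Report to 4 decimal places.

Capital per effective worker breaks even when investment replaces (n + g + δ)·k; here n + g + δ = 0.12.
Steady-state k*: s·k^0.27 = 0.12·k gives k* = (0.09/0.12)^(1/0.73) ≈ 0.6743.
MPK = 0.27·0.6743^(-0.73) ≈ 0.3600.
MPK > n+g+δ = 0.12, so the economy is dynamically efficient (under-saving).

dynamically efficient; MPK ≈ 0.3600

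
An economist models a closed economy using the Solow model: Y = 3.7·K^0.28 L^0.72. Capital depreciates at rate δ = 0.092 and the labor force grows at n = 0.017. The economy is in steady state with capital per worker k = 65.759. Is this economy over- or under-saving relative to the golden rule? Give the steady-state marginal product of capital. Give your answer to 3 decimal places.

over-saving; MPK ≈ 0.051

The effective depreciation rate is n + δ = 0.017 + 0.092 = 0.109.
MPK = 0.28·3.7·k^(0.28−1) = 0.28·3.7·65.759^(-0.72) ≈ 0.0509.
MPK < 0.109, so the economy is dynamically inefficient (over-saving).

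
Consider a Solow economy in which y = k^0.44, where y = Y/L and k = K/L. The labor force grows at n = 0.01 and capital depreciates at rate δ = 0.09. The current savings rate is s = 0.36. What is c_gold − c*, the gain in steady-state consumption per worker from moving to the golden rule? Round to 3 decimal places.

Δc ≈ 0.043

Capital per worker breaks even when investment replaces (n + δ)·k; here n + δ = 0.1.
Current steady state (s = 0.36): k* = (0.36/0.1)^(1/0.56) ≈ 9.8491, y* = 9.8491^0.44 ≈ 2.7359, c* = (1−0.36)·2.7359 ≈ 1.7510.
Setting f'(k) = n+δ gives 0.44·k^(0.44−1) = 0.1, hence k_gold = (0.44/0.1)^(1/0.56) ≈ 14.0936.
y_gold = 14.0936^0.44 ≈ 3.2031, c_gold = y_gold − 0.1·k_gold ≈ 1.7937.
Gain: Δc = 1.7937 − 1.7510 ≈ 0.0428.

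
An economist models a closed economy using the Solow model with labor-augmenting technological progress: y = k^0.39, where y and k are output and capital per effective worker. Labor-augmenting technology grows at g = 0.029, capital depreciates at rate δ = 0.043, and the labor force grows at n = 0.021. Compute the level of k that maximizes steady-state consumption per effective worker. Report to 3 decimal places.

k_gold ≈ 10.486

n + g + δ = 0.021 + 0.029 + 0.043 = 0.093.
Maximizing c = f(k) − (n+g+δ)·k gives f'(k) = n+g+δ, i.e. 0.39·k^(0.39−1) = 0.093, so k_gold = (0.39/0.093)^(1/0.61) ≈ 10.4864.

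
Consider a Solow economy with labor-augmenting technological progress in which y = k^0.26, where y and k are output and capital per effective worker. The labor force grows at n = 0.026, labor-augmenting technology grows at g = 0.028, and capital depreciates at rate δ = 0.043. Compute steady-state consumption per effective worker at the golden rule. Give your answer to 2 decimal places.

Break-even investment rate: n + g + δ = 0.026 + 0.028 + 0.043 = 0.097.
Setting f'(k) = n+g+δ gives 0.26·k^(0.26−1) = 0.097, hence k_gold = (0.26/0.097)^(1/0.74) ≈ 3.7901.
y_gold = 3.7901^0.26 ≈ 1.4140.
c_gold = y_gold − (n+g+δ)·k_gold = 1.4140 − 0.097·3.7901 ≈ 1.0464.

c_gold ≈ 1.05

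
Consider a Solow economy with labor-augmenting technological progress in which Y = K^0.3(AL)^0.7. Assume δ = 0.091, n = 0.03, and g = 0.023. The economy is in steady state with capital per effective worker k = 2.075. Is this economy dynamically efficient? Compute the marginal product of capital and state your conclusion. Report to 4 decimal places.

dynamically efficient; MPK ≈ 0.1800

Break-even investment rate: n + g + δ = 0.03 + 0.023 + 0.091 = 0.144.
MPK = 0.3·k^(0.3−1) = 0.3·2.075^(-0.7) ≈ 0.1800.
MPK > 0.144, so the economy is dynamically efficient (under-saving).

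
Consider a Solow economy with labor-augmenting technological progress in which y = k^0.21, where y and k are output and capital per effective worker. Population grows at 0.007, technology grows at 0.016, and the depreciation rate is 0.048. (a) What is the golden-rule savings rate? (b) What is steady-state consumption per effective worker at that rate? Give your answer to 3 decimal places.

n + g + δ = 0.007 + 0.016 + 0.048 = 0.071.
For Cobb-Douglas, s_gold equals capital's share: s_gold = 0.21.
Setting f'(k) = n+g+δ gives 0.21·k^(0.21−1) = 0.071, hence k_gold = (0.21/0.071)^(1/0.79) ≈ 3.9460.
y_gold = 3.9460^0.21 ≈ 1.3341; c_gold = (1−0.21)·y_gold ≈ 1.0539.

(a) s_gold = 0.210; (b) c_gold ≈ 1.054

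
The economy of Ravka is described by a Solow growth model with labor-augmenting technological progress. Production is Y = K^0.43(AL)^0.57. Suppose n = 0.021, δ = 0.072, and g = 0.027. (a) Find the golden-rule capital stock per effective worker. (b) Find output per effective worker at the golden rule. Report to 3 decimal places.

(a) k_gold ≈ 9.385; (b) y_gold ≈ 2.619

Capital per effective worker breaks even when investment replaces (n + g + δ)·k; here n + g + δ = 0.12.
At the golden rule the marginal product of capital equals n+g+δ: 0.43·k^(0.43−1) = 0.12. Solving, k_gold = (0.43/0.12)^(1/0.57) ≈ 9.3850.
y_gold = 9.3850^0.43 ≈ 2.6191.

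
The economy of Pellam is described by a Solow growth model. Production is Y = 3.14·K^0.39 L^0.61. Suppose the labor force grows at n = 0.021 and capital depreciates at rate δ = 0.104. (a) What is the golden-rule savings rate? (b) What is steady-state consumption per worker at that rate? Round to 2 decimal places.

(a) s_gold = 0.39; (b) c_gold ≈ 8.24

n + δ = 0.021 + 0.104 = 0.125.
For Cobb-Douglas, s_gold equals capital's share: s_gold = 0.39.
At the golden rule the marginal product of capital equals n+δ: 0.39·3.14·k^(0.39−1) = 0.125. Solving, k_gold = (0.39·3.14/0.125)^(1/0.61) ≈ 42.1433.
y_gold = 3.14·42.1433^0.39 ≈ 13.5075; c_gold = (1−0.39)·y_gold ≈ 8.2396.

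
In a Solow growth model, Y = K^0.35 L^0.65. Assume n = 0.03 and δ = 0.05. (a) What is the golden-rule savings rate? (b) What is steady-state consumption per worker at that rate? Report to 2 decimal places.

(a) s_gold = 0.35; (b) c_gold ≈ 1.44

Break-even investment rate: n + δ = 0.03 + 0.05 = 0.08.
For Cobb-Douglas, s_gold equals capital's share: s_gold = 0.35.
Golden rule sets MPK = n+δ: 0.35·k^(0.35−1) = 0.08, so k_gold = (0.35/0.08)^(1/0.65) ≈ 9.6855.
y_gold = 9.6855^0.35 ≈ 2.2138; c_gold = (1−0.35)·y_gold ≈ 1.4390.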